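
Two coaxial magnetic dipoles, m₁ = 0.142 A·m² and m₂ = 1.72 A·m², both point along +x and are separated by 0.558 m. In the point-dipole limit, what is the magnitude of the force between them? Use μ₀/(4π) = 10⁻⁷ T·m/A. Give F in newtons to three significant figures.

F ≈ 1.51×10⁻⁶ N

On-axis B of dipole 1: B = (μ₀/4π)·2m₁/r³. Force on dipole 2: F = m₂·dB/dr.
dB/dr = −(μ₀/4π)·6m₁/r⁴, so |F| = (μ₀/4π)·6m₁m₂/r⁴.
F = 6(10⁻⁷)(0.142)(1.72)/(0.558)⁴ = 1.512×10⁻⁶ N.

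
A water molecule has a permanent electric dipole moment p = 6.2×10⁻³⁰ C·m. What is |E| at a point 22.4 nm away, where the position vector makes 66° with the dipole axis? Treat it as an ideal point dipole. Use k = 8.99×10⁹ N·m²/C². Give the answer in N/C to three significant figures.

E ≈ 6070 N/C

At angle θ the dipole field magnitude is E = (kp/r³)·√(1 + 3cos²θ).
kp/r³ = (8.99×10⁹)(6.20×10⁻³⁰) / (2.24×10⁻⁸)³ = 4959 N/C.
√(1 + 3cos²66°) = √(1 + 3·0.1654) = √1.4963 ≈ 1.2232.
E ≈ 4959 × 1.223 = 6066 N/C.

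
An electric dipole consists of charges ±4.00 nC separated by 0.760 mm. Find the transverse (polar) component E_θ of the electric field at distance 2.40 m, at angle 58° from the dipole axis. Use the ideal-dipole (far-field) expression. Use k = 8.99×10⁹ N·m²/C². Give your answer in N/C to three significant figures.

Dipole moment p = qd = (4.00×10⁻⁹ C)(7.60×10⁻⁴ m) = 3.04×10⁻¹² C·m.
For a dipole, E_θ = (kp sinθ)/r³.
kp/r³ = (8.99×10⁹)(3.04×10⁻¹²)/(2.40)³ = 0.001977 N/C.
E_θ = 0.001977·sin58° = 0.001677 N/C.

E_θ ≈ 0.00168 N/C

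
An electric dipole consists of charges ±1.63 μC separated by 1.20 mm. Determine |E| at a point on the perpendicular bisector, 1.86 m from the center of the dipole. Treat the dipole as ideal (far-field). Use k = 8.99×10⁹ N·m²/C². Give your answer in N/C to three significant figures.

E ≈ 2.73 N/C

Dipole moment p = qd = (1.63×10⁻⁶ C)(0.00120 m) = 1.956×10⁻⁹ C·m.
On the perpendicular bisector E = kp/r³ (half the axial value at the same distance).
E = (8.99×10⁹)(1.956×10⁻⁹) / (1.86)³ = 2.733 N/C.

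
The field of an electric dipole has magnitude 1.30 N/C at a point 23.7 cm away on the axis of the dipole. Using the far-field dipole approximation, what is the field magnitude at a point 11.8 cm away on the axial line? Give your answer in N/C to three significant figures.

Dipole fields scale as 1/r³ in the far field; the geometry is the same at both points.
E₂ = E₁ · (r₁/r₂)³ = 1.30 · (23.7/11.8)³.
(r₁/r₂)³ = (2.008)³ = 8.102.
E₂ ≈ 10.53 N/C.

E ≈ 10.5 N/C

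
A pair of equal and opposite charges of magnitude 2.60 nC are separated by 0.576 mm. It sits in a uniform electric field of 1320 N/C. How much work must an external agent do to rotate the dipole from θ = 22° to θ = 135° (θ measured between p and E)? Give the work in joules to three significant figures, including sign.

Dipole moment p = qd = (2.60×10⁻⁹ C)(5.76×10⁻⁴ m) = 1.498×10⁻¹² C·m.
W_ext = ΔU = U(θ₂) − U(θ₁) = −pE cosθ₂ − (−pE cosθ₁) = pE(cosθ₁ − cosθ₂).
W = (1.498×10⁻¹²)(1320)·(cos22° − cos135°) = (1.977×10⁻⁹)·(+1.6343) = 3.232×10⁻⁹ J.

W ≈ 3.23×10⁻⁹ J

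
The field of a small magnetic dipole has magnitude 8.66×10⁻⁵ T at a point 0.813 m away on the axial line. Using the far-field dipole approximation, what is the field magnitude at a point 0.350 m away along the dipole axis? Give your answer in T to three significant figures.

Dipole fields scale as 1/r³ in the far field; the geometry is the same at both points.
B₂ = B₁ · (r₁/r₂)³ = 8.66×10⁻⁵ · (0.813/0.350)³.
(r₁/r₂)³ = (2.323)³ = 12.53.
B₂ ≈ 0.001085 T.

B ≈ 0.00109 T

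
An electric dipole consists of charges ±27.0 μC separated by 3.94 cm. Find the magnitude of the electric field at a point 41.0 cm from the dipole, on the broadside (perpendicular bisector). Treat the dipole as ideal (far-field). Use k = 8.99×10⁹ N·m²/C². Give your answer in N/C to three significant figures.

Dipole moment p = qd = (2.70×10⁻⁵ C)(0.0394 m) = 1.064×10⁻⁶ C·m.
On the perpendicular bisector E = kp/r³ (half the axial value at the same distance).
E = (8.99×10⁹)(1.064×10⁻⁶) / (0.410)³ = 1.388×10⁵ N/C.

E ≈ 1.39×10⁵ N/C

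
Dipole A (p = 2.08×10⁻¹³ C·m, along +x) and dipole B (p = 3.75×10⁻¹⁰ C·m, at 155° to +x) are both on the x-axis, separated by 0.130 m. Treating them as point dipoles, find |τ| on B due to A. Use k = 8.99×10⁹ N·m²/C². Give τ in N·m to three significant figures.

τ ≈ 2.70×10⁻¹⁰ N·m

The second dipole sits on the axis of the first, so the field there is axial: E₁ = 2kp₁/r³ along +x.
E₁ = 2(8.99×10⁹)(2.08×10⁻¹³)/(0.130)³ = 1.702 N/C.
Torque on the second dipole: τ = p₂ E₁ sinθ.
τ = (3.75×10⁻¹⁰)(1.702)·sin155° = 2.698×10⁻¹⁰ N·m.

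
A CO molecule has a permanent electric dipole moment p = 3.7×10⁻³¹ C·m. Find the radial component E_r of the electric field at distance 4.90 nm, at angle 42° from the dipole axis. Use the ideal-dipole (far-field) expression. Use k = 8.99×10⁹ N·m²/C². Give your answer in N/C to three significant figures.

E_r ≈ 4.20×10⁴ N/C

For a dipole, E_r = (2kp cosθ)/r³.
kp/r³ = (8.99×10⁹)(3.70×10⁻³¹)/(4.90×10⁻⁹)³ = 2.827×10⁴ N/C.
E_r = 2·2.827×10⁴·cos42° = 4.202×10⁴ N/C.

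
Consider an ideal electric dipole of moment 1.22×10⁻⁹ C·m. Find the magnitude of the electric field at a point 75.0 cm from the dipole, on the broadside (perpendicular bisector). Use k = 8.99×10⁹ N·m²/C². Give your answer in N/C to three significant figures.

In the equatorial plane E = kp/r³.
E = (8.99×10⁹)(1.22×10⁻⁹) / (0.750)³ = 26.00 N/C.

E ≈ 26.0 N/C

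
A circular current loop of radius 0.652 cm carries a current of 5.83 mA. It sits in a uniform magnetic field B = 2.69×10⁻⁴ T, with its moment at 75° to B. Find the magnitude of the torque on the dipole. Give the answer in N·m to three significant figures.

Magnetic moment m = IA = Iπa² = (0.00583)·π·(0.00652)² = 7.786×10⁻⁷ A·m².
Torque on a magnetic dipole: τ = mB sinθ.
τ = (7.786×10⁻⁷)(2.69×10⁻⁴)·sin75° = 2.023×10⁻¹⁰ N·m.

τ ≈ 2.02×10⁻¹⁰ N·m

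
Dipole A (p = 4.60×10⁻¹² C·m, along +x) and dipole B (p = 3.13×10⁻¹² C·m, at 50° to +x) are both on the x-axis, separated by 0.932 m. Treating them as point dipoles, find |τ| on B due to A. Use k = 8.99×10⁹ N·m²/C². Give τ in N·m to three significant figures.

τ ≈ 2.45×10⁻¹³ N·m

The second dipole sits on the axis of the first, so the field there is axial: E₁ = 2kp₁/r³ along +x.
E₁ = 2(8.99×10⁹)(4.60×10⁻¹²)/(0.932)³ = 0.1022 N/C.
Torque on the second dipole: τ = p₂ E₁ sinθ.
τ = (3.13×10⁻¹²)(0.1022)·sin50° = 2.450×10⁻¹³ N·m.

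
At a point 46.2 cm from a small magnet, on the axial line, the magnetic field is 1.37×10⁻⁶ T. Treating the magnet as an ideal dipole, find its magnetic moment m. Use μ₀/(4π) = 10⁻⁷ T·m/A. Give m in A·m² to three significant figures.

m ≈ 0.675 A·m²

On axis B = (μ₀/4π)·2m/r³, so m = Br³·4π/(μ₀·2).
m = (1.37×10⁻⁶)·(0.462)³ / (2·10⁻⁷) = 0.6755 A·m².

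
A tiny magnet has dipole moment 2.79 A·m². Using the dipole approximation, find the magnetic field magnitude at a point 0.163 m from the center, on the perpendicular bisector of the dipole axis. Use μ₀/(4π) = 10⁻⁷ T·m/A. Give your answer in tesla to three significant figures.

B ≈ 6.44×10⁻⁵ T

In the equatorial plane B = (μ₀/4π)·m/r³ (half the axial value).
B = (10⁻⁷)·(2.79) / (0.163)³ = 6.442×10⁻⁵ T.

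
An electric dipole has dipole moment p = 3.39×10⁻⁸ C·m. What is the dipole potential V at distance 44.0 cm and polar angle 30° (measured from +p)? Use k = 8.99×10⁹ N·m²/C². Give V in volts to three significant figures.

The dipole potential is V = kp cosθ / r².
V = (8.99×10⁹)(3.39×10⁻⁸)·cos30° / (0.440)² = 1363 V.

V ≈ 1360 V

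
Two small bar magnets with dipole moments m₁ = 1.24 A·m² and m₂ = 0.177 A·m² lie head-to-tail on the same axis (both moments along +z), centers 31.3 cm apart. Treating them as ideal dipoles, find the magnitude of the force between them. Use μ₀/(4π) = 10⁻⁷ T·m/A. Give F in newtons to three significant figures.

On-axis B of dipole 1: B = (μ₀/4π)·2m₁/r³. Force on dipole 2: F = m₂·dB/dr.
dB/dr = −(μ₀/4π)·6m₁/r⁴, so |F| = (μ₀/4π)·6m₁m₂/r⁴.
F = 6(10⁻⁷)(1.24)(0.177)/(0.313)⁴ = 1.372×10⁻⁵ N.

F ≈ 1.37×10⁻⁵ N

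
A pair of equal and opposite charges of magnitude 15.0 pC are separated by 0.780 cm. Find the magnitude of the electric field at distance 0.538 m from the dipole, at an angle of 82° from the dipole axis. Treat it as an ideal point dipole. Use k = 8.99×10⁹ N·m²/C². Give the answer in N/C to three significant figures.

E ≈ 0.00695 N/C

Dipole moment p = qd = (1.50×10⁻¹¹ C)(0.00780 m) = 1.17×10⁻¹³ C·m.
At angle θ the dipole field magnitude is E = (kp/r³)·√(1 + 3cos²θ).
kp/r³ = (8.99×10⁹)(1.17×10⁻¹³) / (0.538)³ = 0.006755 N/C.
√(1 + 3cos²82°) = √(1 + 3·0.0194) = √1.0581 ≈ 1.0286.
E ≈ 0.006755 × 1.029 = 0.006948 N/C.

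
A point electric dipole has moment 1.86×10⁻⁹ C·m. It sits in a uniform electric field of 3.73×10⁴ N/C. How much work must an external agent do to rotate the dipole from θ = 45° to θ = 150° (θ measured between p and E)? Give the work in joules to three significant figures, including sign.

W ≈ 1.09×10⁻⁴ J

W_ext = ΔU = U(θ₂) − U(θ₁) = −pE cosθ₂ − (−pE cosθ₁) = pE(cosθ₁ − cosθ₂).
W = (1.86×10⁻⁹)(3.73×10⁴)·(cos45° − cos150°) = (6.938×10⁻⁵)·(+1.5731) = 1.091×10⁻⁴ J.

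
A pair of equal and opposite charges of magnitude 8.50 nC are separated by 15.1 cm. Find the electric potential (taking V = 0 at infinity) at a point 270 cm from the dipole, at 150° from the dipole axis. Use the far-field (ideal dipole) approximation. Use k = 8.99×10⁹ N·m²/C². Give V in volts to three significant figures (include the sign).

V ≈ -1.37 V

Dipole moment p = qd = (8.50×10⁻⁹ C)(0.151 m) = 1.284×10⁻⁹ C·m.
The dipole potential is V = kp cosθ / r².
V = (8.99×10⁹)(1.284×10⁻⁹)·cos150° / (2.70)² = -1.371 V.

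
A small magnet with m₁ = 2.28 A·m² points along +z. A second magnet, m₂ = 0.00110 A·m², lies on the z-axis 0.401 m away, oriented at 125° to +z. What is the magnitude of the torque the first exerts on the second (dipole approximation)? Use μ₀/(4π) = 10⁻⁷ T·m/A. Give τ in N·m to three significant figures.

τ ≈ 6.37×10⁻⁹ N·m

Dipole B is on the axis of dipole A, so B₁ there is axial: B₁ = (μ₀/4π)·2m₁/r³ along +z.
B₁ = 2(10⁻⁷)(2.28)/(0.401)³ = 7.072×10⁻⁶ T.
τ = m₂ B₁ sinθ.
τ = (0.00110)(7.072×10⁻⁶)·sin125° = 6.372×10⁻⁹ N·m.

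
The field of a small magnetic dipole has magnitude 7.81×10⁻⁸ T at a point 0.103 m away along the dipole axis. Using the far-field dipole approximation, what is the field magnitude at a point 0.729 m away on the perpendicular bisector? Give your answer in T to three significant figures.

B ≈ 1.10×10⁻¹⁰ T

Dipole fields scale as 1/r³ in the far field.
The axial field is twice the equatorial field at the same r, so the geometry factor is 1/2.
B₂ = B₁ · (1/2) · (r₁/r₂)³ = 7.81×10⁻⁸ · 0.5 · (0.103/0.729)³.
(r₁/r₂)³ = (0.1413)³ = 0.002821.
B₂ ≈ 1.101×10⁻¹⁰ T.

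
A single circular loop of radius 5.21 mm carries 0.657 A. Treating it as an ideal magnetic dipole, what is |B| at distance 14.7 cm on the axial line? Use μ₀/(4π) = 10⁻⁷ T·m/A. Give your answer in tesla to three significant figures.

Magnetic moment m = IA = Iπa² = (0.657)·π·(0.00521)² = 5.603×10⁻⁵ A·m².
On axis B = (μ₀/4π)·2m/r³.
B = 2·(10⁻⁷)·(5.603×10⁻⁵) / (0.147)³ = 3.528×10⁻⁹ T.

B ≈ 3.53×10⁻⁹ T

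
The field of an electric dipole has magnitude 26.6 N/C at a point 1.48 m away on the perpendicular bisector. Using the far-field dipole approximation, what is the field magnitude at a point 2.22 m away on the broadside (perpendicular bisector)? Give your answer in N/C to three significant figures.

E ≈ 7.88 N/C

Dipole fields scale as 1/r³ in the far field; the geometry is the same at both points.
E₂ = E₁ · (r₁/r₂)³ = 26.6 · (1.48/2.22)³.
(r₁/r₂)³ = (0.6667)³ = 0.2963.
E₂ ≈ 7.881 N/C.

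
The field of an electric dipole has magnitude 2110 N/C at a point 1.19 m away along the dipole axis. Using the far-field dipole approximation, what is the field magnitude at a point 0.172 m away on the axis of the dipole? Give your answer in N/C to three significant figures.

E ≈ 6.99×10⁵ N/C

Dipole fields scale as 1/r³ in the far field; the geometry is the same at both points.
E₂ = E₁ · (r₁/r₂)³ = 2110 · (1.19/0.172)³.
(r₁/r₂)³ = (6.919)³ = 331.2.
E₂ ≈ 6.988×10⁵ N/C.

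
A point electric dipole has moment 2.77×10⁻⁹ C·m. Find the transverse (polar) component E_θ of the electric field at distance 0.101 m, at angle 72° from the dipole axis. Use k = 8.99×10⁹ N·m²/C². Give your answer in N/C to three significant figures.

For a dipole, E_θ = (kp sinθ)/r³.
kp/r³ = (8.99×10⁹)(2.77×10⁻⁹)/(0.101)³ = 2.417×10⁴ N/C.
E_θ = 2.417×10⁴·sin72° = 2.299×10⁴ N/C.

E_θ ≈ 2.30×10⁴ N/C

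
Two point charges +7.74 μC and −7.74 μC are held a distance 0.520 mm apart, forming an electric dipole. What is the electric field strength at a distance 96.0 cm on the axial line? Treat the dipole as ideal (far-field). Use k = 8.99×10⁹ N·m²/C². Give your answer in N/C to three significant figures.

E ≈ 81.8 N/C

Dipole moment p = qd = (7.74×10⁻⁶ C)(5.20×10⁻⁴ m) = 4.025×10⁻⁹ C·m.
On the dipole axis E = 2kp/r³.
E = 2·(8.99×10⁹)(4.025×10⁻⁹) / (0.960)³ = 81.80 N/C.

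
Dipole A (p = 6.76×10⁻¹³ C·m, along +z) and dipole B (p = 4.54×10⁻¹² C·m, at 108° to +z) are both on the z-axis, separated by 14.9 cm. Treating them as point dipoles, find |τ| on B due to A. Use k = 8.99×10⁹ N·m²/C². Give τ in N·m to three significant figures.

The second dipole sits on the axis of the first, so the field there is axial: E₁ = 2kp₁/r³ along +z.
E₁ = 2(8.99×10⁹)(6.76×10⁻¹³)/(0.149)³ = 3.674 N/C.
Torque on the second dipole: τ = p₂ E₁ sinθ.
τ = (4.54×10⁻¹²)(3.674)·sin108° = 1.586×10⁻¹¹ N·m.

τ ≈ 1.59×10⁻¹¹ N·m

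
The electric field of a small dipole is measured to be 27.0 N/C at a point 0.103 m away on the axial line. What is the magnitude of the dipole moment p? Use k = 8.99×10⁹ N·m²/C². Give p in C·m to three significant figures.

p ≈ 1.64×10⁻¹² C·m

On axis E = 2kp/r³, so p = Er³/(2k).
p = (27.0)·(0.103)³ / (2·8.99×10⁹) = 1.641×10⁻¹² C·m.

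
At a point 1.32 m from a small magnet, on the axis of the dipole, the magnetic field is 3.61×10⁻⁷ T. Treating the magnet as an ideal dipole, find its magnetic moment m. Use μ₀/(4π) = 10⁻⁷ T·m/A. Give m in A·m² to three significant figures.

m ≈ 4.15 A·m²

On axis B = (μ₀/4π)·2m/r³, so m = Br³·4π/(μ₀·2).
m = (3.61×10⁻⁷)·(1.32)³ / (2·10⁻⁷) = 4.151 A·m².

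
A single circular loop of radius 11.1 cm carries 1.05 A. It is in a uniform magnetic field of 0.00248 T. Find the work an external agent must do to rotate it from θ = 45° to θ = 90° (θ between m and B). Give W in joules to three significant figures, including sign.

W ≈ 7.13×10⁻⁵ J

Magnetic moment m = IA = Iπa² = (1.05)·π·(0.111)² = 0.04064 A·m².
W_ext = ΔU = −mB cosθ₂ + mB cosθ₁ = mB(cosθ₁ − cosθ₂).
W = (0.04064)(0.00248)·(cos45° − cos90°) = (1.008×10⁻⁴)·(+0.7071) = 7.127×10⁻⁵ J.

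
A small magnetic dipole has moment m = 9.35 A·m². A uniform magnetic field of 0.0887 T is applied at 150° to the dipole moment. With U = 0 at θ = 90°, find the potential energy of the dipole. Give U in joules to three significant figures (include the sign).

U ≈ 0.718 J

U = −m·B = −mB cosθ.
U = −(9.35)(0.0887)·cos150° = 0.7182 J.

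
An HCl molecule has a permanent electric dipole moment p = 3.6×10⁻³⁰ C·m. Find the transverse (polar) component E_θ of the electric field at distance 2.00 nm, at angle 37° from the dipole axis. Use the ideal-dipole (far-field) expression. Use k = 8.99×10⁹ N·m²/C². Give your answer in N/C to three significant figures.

For a dipole, E_θ = (kp sinθ)/r³.
kp/r³ = (8.99×10⁹)(3.60×10⁻³⁰)/(2.00×10⁻⁹)³ = 4.045×10⁶ N/C.
E_θ = 4.045×10⁶·sin37° = 2.435×10⁶ N/C.

E_θ ≈ 2.43×10⁶ N/C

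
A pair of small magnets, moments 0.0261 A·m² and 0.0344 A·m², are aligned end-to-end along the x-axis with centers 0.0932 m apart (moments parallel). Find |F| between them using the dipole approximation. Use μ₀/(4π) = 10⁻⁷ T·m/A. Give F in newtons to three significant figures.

F ≈ 7.14×10⁻⁶ N

On-axis B of dipole 1: B = (μ₀/4π)·2m₁/r³. Force on dipole 2: F = m₂·dB/dr.
dB/dr = −(μ₀/4π)·6m₁/r⁴, so |F| = (μ₀/4π)·6m₁m₂/r⁴.
F = 6(10⁻⁷)(0.0261)(0.0344)/(0.0932)⁴ = 7.140×10⁻⁶ N.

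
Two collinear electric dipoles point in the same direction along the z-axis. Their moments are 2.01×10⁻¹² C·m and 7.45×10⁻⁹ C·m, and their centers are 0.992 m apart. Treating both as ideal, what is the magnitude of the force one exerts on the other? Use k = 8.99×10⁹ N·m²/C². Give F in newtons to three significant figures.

F ≈ 8.34×10⁻¹⁰ N

On-axis field of dipole 1 at distance r: E = 2kp₁/r³. Force on dipole 2 is F = p₂·dE/dr (gradient along axis).
dE/dr = −6kp₁/r⁴, so |F| = 6kp₁p₂/r⁴ (attractive for aligned moments).
F = 6(8.99×10⁹)(2.01×10⁻¹²)(7.45×10⁻⁹)/(0.992)⁴ = 8.341×10⁻¹⁰ N.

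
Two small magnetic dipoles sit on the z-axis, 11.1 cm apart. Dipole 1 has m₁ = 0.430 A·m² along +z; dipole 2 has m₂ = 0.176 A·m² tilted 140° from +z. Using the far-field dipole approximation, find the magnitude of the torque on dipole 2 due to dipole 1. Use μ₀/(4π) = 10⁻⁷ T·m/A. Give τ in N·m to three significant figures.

Dipole B is on the axis of dipole A, so B₁ there is axial: B₁ = (μ₀/4π)·2m₁/r³ along +z.
B₁ = 2(10⁻⁷)(0.430)/(0.111)³ = 6.288×10⁻⁵ T.
τ = m₂ B₁ sinθ.
τ = (0.176)(6.288×10⁻⁵)·sin140° = 7.114×10⁻⁶ N·m.

τ ≈ 7.11×10⁻⁶ N·m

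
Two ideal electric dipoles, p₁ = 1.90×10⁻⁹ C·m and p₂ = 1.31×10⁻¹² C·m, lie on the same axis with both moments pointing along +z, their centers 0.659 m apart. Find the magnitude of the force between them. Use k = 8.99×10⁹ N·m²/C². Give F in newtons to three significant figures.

F ≈ 7.12×10⁻¹⁰ N

On-axis field of dipole 1 at distance r: E = 2kp₁/r³. Force on dipole 2 is F = p₂·dE/dr (gradient along axis).
dE/dr = −6kp₁/r⁴, so |F| = 6kp₁p₂/r⁴ (attractive for aligned moments).
F = 6(8.99×10⁹)(1.90×10⁻⁹)(1.31×10⁻¹²)/(0.659)⁴ = 7.119×10⁻¹⁰ N.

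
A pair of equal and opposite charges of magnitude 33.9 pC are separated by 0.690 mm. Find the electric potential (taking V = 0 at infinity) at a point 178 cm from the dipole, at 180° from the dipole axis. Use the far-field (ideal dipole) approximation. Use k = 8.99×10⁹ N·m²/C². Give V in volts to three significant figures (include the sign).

Dipole moment p = qd = (3.39×10⁻¹¹ C)(6.90×10⁻⁴ m) = 2.339×10⁻¹⁴ C·m.
The dipole potential is V = kp cosθ / r².
V = (8.99×10⁹)(2.339×10⁻¹⁴)·cos180° / (1.78)² = -6.637×10⁻⁵ V.

V ≈ -6.64×10⁻⁵ V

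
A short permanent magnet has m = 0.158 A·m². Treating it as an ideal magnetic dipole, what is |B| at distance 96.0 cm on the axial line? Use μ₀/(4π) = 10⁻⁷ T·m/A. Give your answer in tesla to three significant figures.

B ≈ 3.57×10⁻⁸ T

On axis B = (μ₀/4π)·2m/r³.
B = 2·(10⁻⁷)·(0.158) / (0.960)³ = 3.572×10⁻⁸ T.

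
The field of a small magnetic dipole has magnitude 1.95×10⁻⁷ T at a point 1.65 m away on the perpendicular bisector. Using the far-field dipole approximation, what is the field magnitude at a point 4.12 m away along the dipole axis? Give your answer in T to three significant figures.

Dipole fields scale as 1/r³ in the far field.
The axial field is twice the equatorial field at the same r, so the geometry factor is 2/1.
B₂ = B₁ · (2/1) · (r₁/r₂)³ = 1.95×10⁻⁷ · 2 · (1.65/4.12)³.
(r₁/r₂)³ = (0.4005)³ = 0.06423.
B₂ ≈ 2.505×10⁻⁸ T.

B ≈ 2.51×10⁻⁸ T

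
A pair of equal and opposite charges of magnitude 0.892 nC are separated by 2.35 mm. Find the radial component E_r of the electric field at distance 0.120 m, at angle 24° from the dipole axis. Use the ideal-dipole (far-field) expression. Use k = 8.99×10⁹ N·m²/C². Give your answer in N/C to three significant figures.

Dipole moment p = qd = (8.92×10⁻¹⁰ C)(0.00235 m) = 2.096×10⁻¹² C·m.
For a dipole, E_r = (2kp cosθ)/r³.
kp/r³ = (8.99×10⁹)(2.096×10⁻¹²)/(0.120)³ = 10.90 N/C.
E_r = 2·10.90·cos24° = 19.92 N/C.

E_r ≈ 19.9 N/C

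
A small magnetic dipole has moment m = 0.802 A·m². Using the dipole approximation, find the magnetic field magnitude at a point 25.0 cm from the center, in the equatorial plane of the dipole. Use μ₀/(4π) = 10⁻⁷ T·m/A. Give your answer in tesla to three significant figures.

B ≈ 5.13×10⁻⁶ T

In the equatorial plane B = (μ₀/4π)·m/r³ (half the axial value).
B = (10⁻⁷)·(0.802) / (0.250)³ = 5.133×10⁻⁶ T.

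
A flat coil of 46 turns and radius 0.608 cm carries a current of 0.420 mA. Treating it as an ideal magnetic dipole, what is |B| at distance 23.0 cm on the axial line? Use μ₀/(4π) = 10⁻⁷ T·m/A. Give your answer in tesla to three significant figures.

B ≈ 3.69×10⁻¹¹ T

m = NIA = NIπa² = 46·(4.20×10⁻⁴)·π·(0.00608)² = 2.244×10⁻⁶ A·m².
On axis B = (μ₀/4π)·2m/r³.
B = 2·(10⁻⁷)·(2.244×10⁻⁶) / (0.230)³ = 3.689×10⁻¹¹ T.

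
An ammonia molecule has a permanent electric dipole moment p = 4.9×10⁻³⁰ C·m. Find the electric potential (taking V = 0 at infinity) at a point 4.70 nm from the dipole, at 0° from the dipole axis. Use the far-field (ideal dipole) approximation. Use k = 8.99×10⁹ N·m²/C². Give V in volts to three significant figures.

V ≈ 0.00199 V

The dipole potential is V = kp cosθ / r².
V = (8.99×10⁹)(4.90×10⁻³⁰)·cos0° / (4.70×10⁻⁹)² = 0.001994 V.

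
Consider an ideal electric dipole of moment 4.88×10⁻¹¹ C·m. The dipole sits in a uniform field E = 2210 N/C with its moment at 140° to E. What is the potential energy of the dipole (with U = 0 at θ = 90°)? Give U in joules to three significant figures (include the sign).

U = −p·E = −pE cosθ.
U = −(4.88×10⁻¹¹)(2210)·cos140° = 8.262×10⁻⁸ J.

U ≈ 8.26×10⁻⁸ J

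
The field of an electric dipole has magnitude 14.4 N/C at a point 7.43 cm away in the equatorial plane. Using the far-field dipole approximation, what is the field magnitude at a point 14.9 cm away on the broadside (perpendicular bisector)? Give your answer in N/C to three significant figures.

E ≈ 1.79 N/C

Dipole fields scale as 1/r³ in the far field; the geometry is the same at both points.
E₂ = E₁ · (r₁/r₂)³ = 14.4 · (7.43/14.9)³.
(r₁/r₂)³ = (0.4987)³ = 0.124.
E₂ ≈ 1.786 N/C.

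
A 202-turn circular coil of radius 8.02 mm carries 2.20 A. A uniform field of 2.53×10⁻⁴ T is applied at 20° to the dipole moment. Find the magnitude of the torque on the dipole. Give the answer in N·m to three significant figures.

m = NIA = NIπa² = 202·(2.20)·π·(0.00802)² = 0.0898 A·m².
Torque on a magnetic dipole: τ = mB sinθ.
τ = (0.0898)(2.53×10⁻⁴)·sin20° = 7.770×10⁻⁶ N·m.

τ ≈ 7.77×10⁻⁶ N·m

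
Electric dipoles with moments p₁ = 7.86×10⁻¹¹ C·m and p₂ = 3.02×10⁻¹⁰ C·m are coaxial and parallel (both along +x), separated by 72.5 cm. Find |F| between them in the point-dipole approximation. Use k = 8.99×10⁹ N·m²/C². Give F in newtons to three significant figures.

F ≈ 4.63×10⁻⁹ N

On-axis field of dipole 1 at distance r: E = 2kp₁/r³. Force on dipole 2 is F = p₂·dE/dr (gradient along axis).
dE/dr = −6kp₁/r⁴, so |F| = 6kp₁p₂/r⁴ (attractive for aligned moments).
F = 6(8.99×10⁹)(7.86×10⁻¹¹)(3.02×10⁻¹⁰)/(0.725)⁴ = 4.634×10⁻⁹ N.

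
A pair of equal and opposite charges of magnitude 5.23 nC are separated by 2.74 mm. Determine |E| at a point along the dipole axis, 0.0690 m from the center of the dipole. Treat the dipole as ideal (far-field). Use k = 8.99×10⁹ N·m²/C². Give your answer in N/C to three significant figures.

Dipole moment p = qd = (5.23×10⁻⁹ C)(0.00274 m) = 1.433×10⁻¹¹ C·m.
On the dipole axis E = 2kp/r³.
E = 2·(8.99×10⁹)(1.433×10⁻¹¹) / (0.0690)³ = 784.3 N/C.

E ≈ 784 N/C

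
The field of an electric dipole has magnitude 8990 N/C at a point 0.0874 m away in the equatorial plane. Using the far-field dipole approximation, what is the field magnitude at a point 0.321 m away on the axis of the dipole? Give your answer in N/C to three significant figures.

E ≈ 363 N/C

Dipole fields scale as 1/r³ in the far field.
The axial field is twice the equatorial field at the same r, so the geometry factor is 2/1.
E₂ = E₁ · (2/1) · (r₁/r₂)³ = 8990 · 2 · (0.0874/0.321)³.
(r₁/r₂)³ = (0.2723)³ = 0.02018.
E₂ ≈ 362.9 N/C.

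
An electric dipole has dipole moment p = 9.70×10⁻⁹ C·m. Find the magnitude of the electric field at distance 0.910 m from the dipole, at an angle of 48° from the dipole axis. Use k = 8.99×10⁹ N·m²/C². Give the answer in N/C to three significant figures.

E ≈ 177 N/C

At angle θ the dipole field magnitude is E = (kp/r³)·√(1 + 3cos²θ).
kp/r³ = (8.99×10⁹)(9.70×10⁻⁹) / (0.910)³ = 115.7 N/C.
√(1 + 3cos²48°) = √(1 + 3·0.4477) = √2.3432 ≈ 1.5308.
E ≈ 115.7 × 1.531 = 177.1 N/C.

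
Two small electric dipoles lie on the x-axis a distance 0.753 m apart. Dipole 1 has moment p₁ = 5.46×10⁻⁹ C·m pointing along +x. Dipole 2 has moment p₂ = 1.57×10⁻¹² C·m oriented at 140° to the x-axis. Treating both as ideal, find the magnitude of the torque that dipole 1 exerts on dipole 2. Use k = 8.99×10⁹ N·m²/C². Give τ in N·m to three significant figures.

τ ≈ 2.32×10⁻¹⁰ N·m

The second dipole sits on the axis of the first, so the field there is axial: E₁ = 2kp₁/r³ along +x.
E₁ = 2(8.99×10⁹)(5.46×10⁻⁹)/(0.753)³ = 229.9 N/C.
Torque on the second dipole: τ = p₂ E₁ sinθ.
τ = (1.57×10⁻¹²)(229.9)·sin140° = 2.320×10⁻¹⁰ N·m.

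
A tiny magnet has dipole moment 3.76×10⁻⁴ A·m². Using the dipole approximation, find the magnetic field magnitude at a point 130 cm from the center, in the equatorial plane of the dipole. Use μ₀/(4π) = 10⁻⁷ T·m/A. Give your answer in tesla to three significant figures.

B ≈ 1.71×10⁻¹¹ T

In the equatorial plane B = (μ₀/4π)·m/r³ (half the axial value).
B = (10⁻⁷)·(3.76×10⁻⁴) / (1.30)³ = 1.711×10⁻¹¹ T.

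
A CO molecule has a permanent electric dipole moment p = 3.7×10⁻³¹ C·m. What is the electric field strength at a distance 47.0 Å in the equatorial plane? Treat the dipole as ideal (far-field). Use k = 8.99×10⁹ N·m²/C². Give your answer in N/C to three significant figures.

E ≈ 3.20×10⁴ N/C

On the perpendicular bisector E = kp/r³ (half the axial value at the same distance).
E = (8.99×10⁹)(3.70×10⁻³¹) / (4.70×10⁻⁹)³ = 3.204×10⁴ N/C.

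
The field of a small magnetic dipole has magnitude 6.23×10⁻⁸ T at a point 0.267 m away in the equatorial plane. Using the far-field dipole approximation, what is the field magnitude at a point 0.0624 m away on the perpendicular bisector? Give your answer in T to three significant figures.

Dipole fields scale as 1/r³ in the far field; the geometry is the same at both points.
B₂ = B₁ · (r₁/r₂)³ = 6.23×10⁻⁸ · (0.267/0.0624)³.
(r₁/r₂)³ = (4.279)³ = 78.34.
B₂ ≈ 4.881×10⁻⁶ T.

B ≈ 4.88×10⁻⁶ T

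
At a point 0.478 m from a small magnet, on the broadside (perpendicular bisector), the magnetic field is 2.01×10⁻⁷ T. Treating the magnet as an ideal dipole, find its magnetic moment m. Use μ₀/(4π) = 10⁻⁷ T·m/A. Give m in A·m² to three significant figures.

In the equatorial plane B = (μ₀/4π)·m/r³, so m = Br³·4π/(μ₀).
m = (2.01×10⁻⁷)·(0.478)³ / (10⁻⁷) = 0.2195 A·m².

m ≈ 0.220 A·m²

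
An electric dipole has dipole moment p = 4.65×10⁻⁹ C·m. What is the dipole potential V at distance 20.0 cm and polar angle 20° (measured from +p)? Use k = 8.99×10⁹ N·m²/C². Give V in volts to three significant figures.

V ≈ 982 V

The dipole potential is V = kp cosθ / r².
V = (8.99×10⁹)(4.65×10⁻⁹)·cos20° / (0.200)² = 982.1 V.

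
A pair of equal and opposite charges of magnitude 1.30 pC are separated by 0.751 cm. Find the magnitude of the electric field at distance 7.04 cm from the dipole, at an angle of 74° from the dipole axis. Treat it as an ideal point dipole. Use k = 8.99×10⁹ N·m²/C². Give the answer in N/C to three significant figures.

Dipole moment p = qd = (1.30×10⁻¹² C)(0.00751 m) = 9.763×10⁻¹⁵ C·m.
At angle θ the dipole field magnitude is E = (kp/r³)·√(1 + 3cos²θ).
kp/r³ = (8.99×10⁹)(9.763×10⁻¹⁵) / (0.0704)³ = 0.2516 N/C.
√(1 + 3cos²74°) = √(1 + 3·0.0760) = √1.2279 ≈ 1.1081.
E ≈ 0.2516 × 1.108 = 0.2787 N/C.

E ≈ 0.279 N/C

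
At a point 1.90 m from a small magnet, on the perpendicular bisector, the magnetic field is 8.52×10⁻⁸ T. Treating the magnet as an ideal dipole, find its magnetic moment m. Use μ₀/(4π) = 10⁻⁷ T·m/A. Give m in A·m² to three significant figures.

In the equatorial plane B = (μ₀/4π)·m/r³, so m = Br³·4π/(μ₀).
m = (8.52×10⁻⁸)·(1.90)³ / (10⁻⁷) = 5.844 A·m².

m ≈ 5.84 A·m²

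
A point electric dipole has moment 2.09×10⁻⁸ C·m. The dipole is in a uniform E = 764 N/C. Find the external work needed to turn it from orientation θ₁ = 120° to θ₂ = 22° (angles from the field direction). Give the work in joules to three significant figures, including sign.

W_ext = ΔU = U(θ₂) − U(θ₁) = −pE cosθ₂ − (−pE cosθ₁) = pE(cosθ₁ − cosθ₂).
W = (2.09×10⁻⁸)(764)·(cos120° − cos22°) = (1.597×10⁻⁵)·(-1.4272) = -2.279×10⁻⁵ J.

W ≈ -2.28×10⁻⁵ J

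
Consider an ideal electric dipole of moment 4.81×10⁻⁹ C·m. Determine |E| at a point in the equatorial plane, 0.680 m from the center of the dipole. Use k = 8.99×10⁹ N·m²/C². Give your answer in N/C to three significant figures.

E ≈ 138 N/C

On the perpendicular bisector E = kp/r³ (half the axial value at the same distance).
E = (8.99×10⁹)(4.81×10⁻⁹) / (0.680)³ = 137.5 N/C.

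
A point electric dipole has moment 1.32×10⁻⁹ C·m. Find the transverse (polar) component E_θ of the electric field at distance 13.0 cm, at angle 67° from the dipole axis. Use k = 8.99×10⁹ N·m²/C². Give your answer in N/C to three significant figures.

For a dipole, E_θ = (kp sinθ)/r³.
kp/r³ = (8.99×10⁹)(1.32×10⁻⁹)/(0.130)³ = 5401 N/C.
E_θ = 5401·sin67° = 4972 N/C.

E_θ ≈ 4970 N/C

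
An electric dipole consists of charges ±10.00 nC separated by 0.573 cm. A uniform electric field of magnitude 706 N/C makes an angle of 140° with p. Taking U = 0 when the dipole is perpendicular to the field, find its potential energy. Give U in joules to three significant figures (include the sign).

U ≈ 3.10×10⁻⁸ J

Dipole moment p = qd = (1.00×10⁻⁸ C)(0.00573 m) = 5.73×10⁻¹¹ C·m.
U = −p·E = −pE cosθ.
U = −(5.73×10⁻¹¹)(706)·cos140° = 3.099×10⁻⁸ J.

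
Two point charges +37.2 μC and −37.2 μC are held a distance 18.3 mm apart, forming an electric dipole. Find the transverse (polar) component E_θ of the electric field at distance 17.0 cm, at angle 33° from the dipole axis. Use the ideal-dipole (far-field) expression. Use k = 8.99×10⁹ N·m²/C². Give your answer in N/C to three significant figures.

Dipole moment p = qd = (3.72×10⁻⁵ C)(0.0183 m) = 6.808×10⁻⁷ C·m.
For a dipole, E_θ = (kp sinθ)/r³.
kp/r³ = (8.99×10⁹)(6.808×10⁻⁷)/(0.170)³ = 1.246×10⁶ N/C.
E_θ = 1.246×10⁶·sin33° = 6.785×10⁵ N/C.

E_θ ≈ 6.78×10⁵ N/C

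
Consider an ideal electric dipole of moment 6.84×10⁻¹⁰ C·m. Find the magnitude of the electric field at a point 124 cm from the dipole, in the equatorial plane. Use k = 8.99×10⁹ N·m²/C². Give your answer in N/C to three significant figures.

On the perpendicular bisector E = kp/r³ (half the axial value at the same distance).
E = (8.99×10⁹)(6.84×10⁻¹⁰) / (1.24)³ = 3.225 N/C.

E ≈ 3.23 N/C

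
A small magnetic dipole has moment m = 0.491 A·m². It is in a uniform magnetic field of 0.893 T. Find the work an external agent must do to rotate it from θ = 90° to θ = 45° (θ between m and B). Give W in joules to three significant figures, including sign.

W ≈ -0.310 J

W_ext = ΔU = −mB cosθ₂ + mB cosθ₁ = mB(cosθ₁ − cosθ₂).
W = (0.491)(0.893)·(cos90° − cos45°) = (0.4385)·(-0.7071) = -0.3100 J.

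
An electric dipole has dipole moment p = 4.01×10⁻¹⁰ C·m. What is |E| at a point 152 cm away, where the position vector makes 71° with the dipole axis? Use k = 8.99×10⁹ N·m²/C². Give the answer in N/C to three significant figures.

At angle θ the dipole field magnitude is E = (kp/r³)·√(1 + 3cos²θ).
kp/r³ = (8.99×10⁹)(4.01×10⁻¹⁰) / (1.52)³ = 1.027 N/C.
√(1 + 3cos²71°) = √(1 + 3·0.1060) = √1.3180 ≈ 1.1480.
E ≈ 1.027 × 1.148 = 1.178 N/C.

E ≈ 1.18 N/C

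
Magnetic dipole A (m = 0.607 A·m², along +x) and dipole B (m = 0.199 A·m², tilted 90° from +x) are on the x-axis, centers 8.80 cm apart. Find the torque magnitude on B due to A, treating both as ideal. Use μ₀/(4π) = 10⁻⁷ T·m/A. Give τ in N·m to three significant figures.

τ ≈ 3.55×10⁻⁵ N·m

Dipole B is on the axis of dipole A, so B₁ there is axial: B₁ = (μ₀/4π)·2m₁/r³ along +x.
B₁ = 2(10⁻⁷)(0.607)/(0.0880)³ = 1.781×10⁻⁴ T.
τ = m₂ B₁ sinθ.
τ = (0.199)(1.781×10⁻⁴)·sin90° = 3.545×10⁻⁵ N·m.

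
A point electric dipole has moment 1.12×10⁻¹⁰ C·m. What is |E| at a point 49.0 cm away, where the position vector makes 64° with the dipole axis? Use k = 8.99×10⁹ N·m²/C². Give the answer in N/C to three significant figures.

E ≈ 10.7 N/C

At angle θ the dipole field magnitude is E = (kp/r³)·√(1 + 3cos²θ).
kp/r³ = (8.99×10⁹)(1.12×10⁻¹⁰) / (0.490)³ = 8.558 N/C.
√(1 + 3cos²64°) = √(1 + 3·0.1922) = √1.5765 ≈ 1.2556.
E ≈ 8.558 × 1.256 = 10.75 N/C.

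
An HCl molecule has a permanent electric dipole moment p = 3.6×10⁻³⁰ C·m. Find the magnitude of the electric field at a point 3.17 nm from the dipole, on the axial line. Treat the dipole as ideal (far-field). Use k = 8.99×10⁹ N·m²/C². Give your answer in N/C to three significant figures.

E ≈ 2.03×10⁶ N/C

On the dipole axis E = 2kp/r³.
E = 2·(8.99×10⁹)(3.60×10⁻³⁰) / (3.17×10⁻⁹)³ = 2.032×10⁶ N/C.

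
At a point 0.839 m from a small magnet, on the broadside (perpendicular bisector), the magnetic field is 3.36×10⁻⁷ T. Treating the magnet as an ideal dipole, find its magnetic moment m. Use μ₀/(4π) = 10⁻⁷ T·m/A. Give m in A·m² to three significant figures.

In the equatorial plane B = (μ₀/4π)·m/r³, so m = Br³·4π/(μ₀).
m = (3.36×10⁻⁷)·(0.839)³ / (10⁻⁷) = 1.984 A·m².

m ≈ 1.98 A·m²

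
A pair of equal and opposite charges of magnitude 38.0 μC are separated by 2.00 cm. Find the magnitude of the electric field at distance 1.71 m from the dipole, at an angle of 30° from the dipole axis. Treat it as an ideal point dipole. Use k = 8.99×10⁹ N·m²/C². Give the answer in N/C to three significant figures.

E ≈ 2460 N/C

Dipole moment p = qd = (3.80×10⁻⁵ C)(0.0200 m) = 7.60×10⁻⁷ C·m.
At angle θ the dipole field magnitude is E = (kp/r³)·√(1 + 3cos²θ).
kp/r³ = (8.99×10⁹)(7.60×10⁻⁷) / (1.71)³ = 1366 N/C.
√(1 + 3cos²30°) = √(1 + 3·0.7500) = √3.2500 ≈ 1.8028.
E ≈ 1366 × 1.803 = 2463 N/C.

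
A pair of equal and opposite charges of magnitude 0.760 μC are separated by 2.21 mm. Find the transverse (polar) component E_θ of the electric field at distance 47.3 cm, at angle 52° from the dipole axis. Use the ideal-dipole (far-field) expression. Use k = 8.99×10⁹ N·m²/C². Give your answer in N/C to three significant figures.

E_θ ≈ 112 N/C

Dipole moment p = qd = (7.60×10⁻⁷ C)(0.00221 m) = 1.68×10⁻⁹ C·m.
For a dipole, E_θ = (kp sinθ)/r³.
kp/r³ = (8.99×10⁹)(1.68×10⁻⁹)/(0.473)³ = 142.7 N/C.
E_θ = 142.7·sin52° = 112.5 N/C.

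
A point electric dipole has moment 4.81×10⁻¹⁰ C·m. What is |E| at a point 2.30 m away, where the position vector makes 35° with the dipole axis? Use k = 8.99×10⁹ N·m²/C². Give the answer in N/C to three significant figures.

E ≈ 0.617 N/C

At angle θ the dipole field magnitude is E = (kp/r³)·√(1 + 3cos²θ).
kp/r³ = (8.99×10⁹)(4.81×10⁻¹⁰) / (2.30)³ = 0.3554 N/C.
√(1 + 3cos²35°) = √(1 + 3·0.6710) = √3.0130 ≈ 1.7358.
E ≈ 0.3554 × 1.736 = 0.6169 N/C.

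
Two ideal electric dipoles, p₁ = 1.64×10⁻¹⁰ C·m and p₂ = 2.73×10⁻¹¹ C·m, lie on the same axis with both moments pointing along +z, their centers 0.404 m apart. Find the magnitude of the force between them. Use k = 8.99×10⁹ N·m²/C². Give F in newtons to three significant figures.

F ≈ 9.07×10⁻⁹ N

On-axis field of dipole 1 at distance r: E = 2kp₁/r³. Force on dipole 2 is F = p₂·dE/dr (gradient along axis).
dE/dr = −6kp₁/r⁴, so |F| = 6kp₁p₂/r⁴ (attractive for aligned moments).
F = 6(8.99×10⁹)(1.64×10⁻¹⁰)(2.73×10⁻¹¹)/(0.404)⁴ = 9.066×10⁻⁹ N.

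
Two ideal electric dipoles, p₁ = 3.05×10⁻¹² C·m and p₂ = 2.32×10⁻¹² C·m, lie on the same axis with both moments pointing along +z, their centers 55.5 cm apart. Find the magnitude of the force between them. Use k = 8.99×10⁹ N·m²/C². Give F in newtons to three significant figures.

F ≈ 4.02×10⁻¹² N

On-axis field of dipole 1 at distance r: E = 2kp₁/r³. Force on dipole 2 is F = p₂·dE/dr (gradient along axis).
dE/dr = −6kp₁/r⁴, so |F| = 6kp₁p₂/r⁴ (attractive for aligned moments).
F = 6(8.99×10⁹)(3.05×10⁻¹²)(2.32×10⁻¹²)/(0.555)⁴ = 4.023×10⁻¹² N.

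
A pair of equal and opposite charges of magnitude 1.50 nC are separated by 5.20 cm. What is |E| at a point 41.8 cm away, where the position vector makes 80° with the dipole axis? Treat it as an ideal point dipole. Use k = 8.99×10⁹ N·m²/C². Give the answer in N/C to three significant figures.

E ≈ 10.0 N/C

Dipole moment p = qd = (1.50×10⁻⁹ C)(0.0520 m) = 7.80×10⁻¹¹ C·m.
At angle θ the dipole field magnitude is E = (kp/r³)·√(1 + 3cos²θ).
kp/r³ = (8.99×10⁹)(7.80×10⁻¹¹) / (0.418)³ = 9.601 N/C.
√(1 + 3cos²80°) = √(1 + 3·0.0302) = √1.0905 ≈ 1.0443.
E ≈ 9.601 × 1.044 = 10.03 N/C.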